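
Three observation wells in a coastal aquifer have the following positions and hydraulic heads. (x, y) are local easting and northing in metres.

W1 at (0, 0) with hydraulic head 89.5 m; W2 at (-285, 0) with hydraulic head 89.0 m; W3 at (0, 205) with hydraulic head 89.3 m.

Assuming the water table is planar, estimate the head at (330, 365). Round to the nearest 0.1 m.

∂h/∂x = (89.0 − 89.5) / (-285 − 0) = +0.001754
∂h/∂y = (89.3 − 89.5) / (205 − 0) = -0.0009756
h(330, 365) = 89.5 + (+0.001754)·(330) + (-0.0009756)·(365) = 89.5 +0.579 -0.356 = 89.723 m.

89.7 m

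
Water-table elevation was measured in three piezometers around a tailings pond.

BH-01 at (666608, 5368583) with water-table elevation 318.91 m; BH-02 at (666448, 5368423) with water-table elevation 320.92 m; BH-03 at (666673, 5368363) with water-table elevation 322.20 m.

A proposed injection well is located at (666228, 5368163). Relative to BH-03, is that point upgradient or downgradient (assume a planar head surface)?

upgradient

Taking BH-01 as reference: BH-02−BH-01 = (-160, -160, +2.01); BH-03−BH-01 = (65, -220, +3.29).
Solve a·Δx + b·Δy = Δh: det = (-160)·(-220) − 65·(-160) = 45600.
∂h/∂x = [(+2.01)·(-220) − (+3.29)·(-160)] / 45600 = +0.001846
∂h/∂y = [(-160)·(+3.29) − 65·(+2.01)] / 45600 = -0.01441
Head at (666228, 5368163) = 318.91 + (+0.001846)·(-380) + (-0.01441)·(-420) = 324.26 m.
That is higher than the 322.20 m at BH-03, so the point is upgradient.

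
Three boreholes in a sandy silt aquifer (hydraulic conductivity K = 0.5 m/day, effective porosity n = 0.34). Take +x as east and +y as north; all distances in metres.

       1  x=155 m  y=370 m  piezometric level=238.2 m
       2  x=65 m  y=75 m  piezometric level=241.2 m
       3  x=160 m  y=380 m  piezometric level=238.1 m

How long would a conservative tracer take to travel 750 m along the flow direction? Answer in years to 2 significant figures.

130 years

Differences from 1: to 2 (Δx, Δy, Δh) = (-90, -295, +3.0); to 3 = (5, 10, -0.1).
Determinant of the coordinate differences = (-90)·10 − 5·(-295) = 575.
∂h/∂x = [(+3.0)·10 − (-0.1)·(-295)] / 575 = +0.0008696
∂h/∂y = [(-90)·(-0.1) − 5·(+3.0)] / 575 = -0.01043
|∇h| = √(0.0008696² + -0.01043²) = 0.01047
Seepage velocity v = K·i/n = 0.5 × 0.01047 / 0.34 = 0.0154 m/day.
t = 750 / 0.0154 = 4.87e+04 days = 133 years.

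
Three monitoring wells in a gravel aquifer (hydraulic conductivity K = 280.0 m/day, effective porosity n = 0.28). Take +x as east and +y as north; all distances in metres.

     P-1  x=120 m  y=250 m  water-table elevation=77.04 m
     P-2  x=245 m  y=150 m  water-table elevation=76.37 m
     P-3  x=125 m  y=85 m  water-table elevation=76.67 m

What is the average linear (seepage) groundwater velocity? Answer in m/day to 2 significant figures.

Taking P-1 as reference: P-2−P-1 = (125, -100, -0.67); P-3−P-1 = (5, -165, -0.37).
Determinant of the coordinate differences = 125·(-165) − 5·(-100) = -20125.
∂h/∂x = [(-0.67)·(-165) − (-0.37)·(-100)] / -20125 = -0.003655
∂h/∂y = [125·(-0.37) − 5·(-0.67)] / -20125 = +0.002132
|∇h| = √(-0.003655² + 0.002132²) = 0.004231
Seepage velocity v = K·i/n = 280.0 × 0.004231 / 0.28 = 4.231 m/day.

4.2 m/day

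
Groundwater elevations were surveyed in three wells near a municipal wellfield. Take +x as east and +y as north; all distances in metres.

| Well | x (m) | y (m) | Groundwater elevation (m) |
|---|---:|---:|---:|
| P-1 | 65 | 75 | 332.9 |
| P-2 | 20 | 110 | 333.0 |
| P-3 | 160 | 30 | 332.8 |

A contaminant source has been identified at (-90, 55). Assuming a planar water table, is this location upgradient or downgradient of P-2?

downgradient

Three-point gradient (reference P-1): Δ to P-2 = (-45, 35, +0.1), Δ to P-3 = (95, -45, -0.1).
∂h/∂x = +0.0007692, ∂h/∂y = +0.003846 (det = -1300).
Head at (-90, 55) = 332.9 + (+0.0007692)·(-155) + (+0.003846)·(-20) = 332.70 m.
That is lower than the 333.0 m at P-2, so the point is downgradient.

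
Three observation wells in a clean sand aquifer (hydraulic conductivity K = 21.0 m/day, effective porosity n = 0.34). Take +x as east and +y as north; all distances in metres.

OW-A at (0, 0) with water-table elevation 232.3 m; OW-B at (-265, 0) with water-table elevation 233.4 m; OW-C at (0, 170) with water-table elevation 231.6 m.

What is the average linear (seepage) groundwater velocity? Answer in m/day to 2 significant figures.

0.36 m/day

∂h/∂x = (233.4 − 232.3) / (-265 − 0) = -0.004151
∂h/∂y = (231.6 − 232.3) / (170 − 0) = -0.004118
|∇h| = √(-0.004151² + -0.004118²) = 0.005847
Seepage velocity v = K·i/n = 21.0 × 0.005847 / 0.34 = 0.3611 m/day.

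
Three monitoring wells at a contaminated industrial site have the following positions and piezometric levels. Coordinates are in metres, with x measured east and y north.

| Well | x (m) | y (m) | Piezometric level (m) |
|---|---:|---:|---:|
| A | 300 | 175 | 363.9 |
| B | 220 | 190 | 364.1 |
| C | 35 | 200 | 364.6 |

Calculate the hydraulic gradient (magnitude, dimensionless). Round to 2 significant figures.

0.0032

With h = a·x + b·y + c and A as origin, the differences give:
  (-80)·a + 15·b = +0.2
  (-265)·a + 25·b = +0.7
Eliminate b (×25 and ×15, subtract): 1975·a = -5.50 → a = ∂h/∂x = -0.002785
Back-substitute: b = ∂h/∂y = -0.001519.
|∇h| = √(-0.002785² + -0.001519²) = 0.003172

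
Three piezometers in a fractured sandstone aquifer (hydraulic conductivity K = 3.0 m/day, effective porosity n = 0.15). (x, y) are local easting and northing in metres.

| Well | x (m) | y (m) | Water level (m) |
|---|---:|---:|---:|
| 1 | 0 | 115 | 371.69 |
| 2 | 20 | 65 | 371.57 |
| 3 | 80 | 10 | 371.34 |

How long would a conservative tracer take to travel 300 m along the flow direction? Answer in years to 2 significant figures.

Differences from 1: to 2 (Δx, Δy, Δh) = (20, -50, -0.12); to 3 = (80, -105, -0.35).
Solve a·Δx + b·Δy = Δh: det = 20·(-105) − 80·(-50) = 1900.
∂h/∂x = [(-0.12)·(-105) − (-0.35)·(-50)] / 1900 = -0.002579
∂h/∂y = [20·(-0.35) − 80·(-0.12)] / 1900 = +0.001368
|∇h| = √(-0.002579² + 0.001368²) = 0.002919
Seepage velocity v = K·i/n = 3.0 × 0.002919 / 0.15 = 0.05838 m/day.
t = 300 / 0.05838 = 5139 days = 14.1 years.

14 years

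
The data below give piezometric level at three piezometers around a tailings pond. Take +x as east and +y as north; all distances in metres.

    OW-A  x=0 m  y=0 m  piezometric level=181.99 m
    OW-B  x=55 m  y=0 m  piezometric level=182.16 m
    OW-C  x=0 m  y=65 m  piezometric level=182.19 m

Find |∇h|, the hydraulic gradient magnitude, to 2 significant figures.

∂h/∂x = (182.16 − 181.99) / (55 − 0) = +0.003091
∂h/∂y = (182.19 − 181.99) / (65 − 0) = +0.003077
|∇h| = √(0.003091² + 0.003077²) = 0.004361

0.0044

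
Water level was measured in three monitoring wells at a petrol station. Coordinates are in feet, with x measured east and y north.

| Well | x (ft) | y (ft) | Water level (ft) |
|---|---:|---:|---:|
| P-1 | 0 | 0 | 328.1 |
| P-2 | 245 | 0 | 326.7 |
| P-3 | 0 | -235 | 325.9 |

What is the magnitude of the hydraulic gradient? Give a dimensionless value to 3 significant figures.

∂h/∂x = (326.7 − 328.1) / (245 − 0) = -0.005714
∂h/∂y = (325.9 − 328.1) / (-235 − 0) = +0.009362
|∇h| = √(-0.005714² + 0.009362²) = 0.01097

0.0110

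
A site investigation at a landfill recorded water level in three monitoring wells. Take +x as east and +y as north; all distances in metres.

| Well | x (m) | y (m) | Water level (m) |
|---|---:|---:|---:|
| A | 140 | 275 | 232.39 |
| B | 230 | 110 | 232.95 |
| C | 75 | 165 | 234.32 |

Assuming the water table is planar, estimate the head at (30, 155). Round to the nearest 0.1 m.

Three-point gradient (reference A): Δ to B = (90, -165, +0.56), Δ to C = (-65, -110, +1.93).
∂h/∂x = -0.01245, ∂h/∂y = -0.01019 (det = -20625).
h(30, 155) = 232.39 + (-0.01245)·(-110) + (-0.01019)·(-120) = 232.39 +1.370 +1.222 = 234.982 m.

235.0 m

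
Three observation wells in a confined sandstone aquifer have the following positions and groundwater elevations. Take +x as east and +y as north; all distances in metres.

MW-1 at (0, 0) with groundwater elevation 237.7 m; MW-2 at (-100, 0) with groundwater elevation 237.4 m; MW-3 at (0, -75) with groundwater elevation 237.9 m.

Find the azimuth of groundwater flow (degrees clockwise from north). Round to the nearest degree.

∂h/∂x = (237.4 − 237.7) / (-100 − 0) = +0.003000
∂h/∂y = (237.9 − 237.7) / (-75 − 0) = -0.002667
Flow direction (−∇h) has components (-0.003000 E, +0.002667 N).
Azimuth = atan2(E, N) = atan2(-0.003000, +0.002667) = 311.6° ≈ 312°.

312°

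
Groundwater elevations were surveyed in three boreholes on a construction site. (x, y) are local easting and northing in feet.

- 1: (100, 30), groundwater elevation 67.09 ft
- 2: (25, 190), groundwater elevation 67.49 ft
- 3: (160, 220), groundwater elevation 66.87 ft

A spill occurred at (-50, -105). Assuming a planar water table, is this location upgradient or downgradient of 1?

upgradient

Three-point gradient (reference 1): Δ to 2 = (-75, 160, +0.40), Δ to 3 = (60, 190, -0.22).
∂h/∂x = -0.004662, ∂h/∂y = +0.0003145 (det = -23850).
Head at (-50, -105) = 67.09 + (-0.004662)·(-150) + (+0.0003145)·(-135) = 67.75 ft.
That is higher than the 67.09 ft at 1, so the point is upgradient.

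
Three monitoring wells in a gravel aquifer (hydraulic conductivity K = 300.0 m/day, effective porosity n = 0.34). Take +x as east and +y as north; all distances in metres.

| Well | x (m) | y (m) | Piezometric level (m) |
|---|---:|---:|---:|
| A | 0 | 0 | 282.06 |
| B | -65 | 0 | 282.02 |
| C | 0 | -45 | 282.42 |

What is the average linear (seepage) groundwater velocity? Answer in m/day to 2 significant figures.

∂h/∂x = (282.02 − 282.06) / (-65 − 0) = +0.0006154
∂h/∂y = (282.42 − 282.06) / (-45 − 0) = -0.008000
|∇h| = √(0.0006154² + -0.008000²) = 0.008024
Seepage velocity v = K·i/n = 300.0 × 0.008024 / 0.34 = 7.08 m/day.

7.1 m/day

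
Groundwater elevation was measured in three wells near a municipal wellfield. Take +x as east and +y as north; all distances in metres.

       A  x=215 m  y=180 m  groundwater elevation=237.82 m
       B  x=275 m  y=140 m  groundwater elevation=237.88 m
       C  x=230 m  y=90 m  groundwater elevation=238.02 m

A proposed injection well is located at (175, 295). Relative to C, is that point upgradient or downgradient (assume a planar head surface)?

downgradient

Differences from A: to B (Δx, Δy, Δh) = (60, -40, +0.06); to C = (15, -90, +0.20).
Solve a·Δx + b·Δy = Δh: det = 60·(-90) − 15·(-40) = -4800.
∂h/∂x = [(+0.06)·(-90) − (+0.20)·(-40)] / -4800 = -0.0005417
∂h/∂y = [60·(+0.20) − 15·(+0.06)] / -4800 = -0.002313
Head at (175, 295) = 237.82 + (-0.0005417)·(-40) + (-0.002313)·(115) = 237.58 m.
That is lower than the 238.02 m at C, so the point is downgradient.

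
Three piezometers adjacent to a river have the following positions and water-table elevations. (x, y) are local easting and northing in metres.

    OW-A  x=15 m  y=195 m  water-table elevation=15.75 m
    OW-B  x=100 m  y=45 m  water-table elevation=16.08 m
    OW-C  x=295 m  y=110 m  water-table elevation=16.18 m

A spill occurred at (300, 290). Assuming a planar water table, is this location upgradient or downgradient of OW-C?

With h = a·x + b·y + c and OW-A as origin, the differences give:
  85·a + (-150)·b = +0.33
  280·a + (-85)·b = +0.43
Eliminate b (×(-85) and ×(-150), subtract): 34775·a = 36.450 → a = ∂h/∂x = +0.001048
Back-substitute: b = ∂h/∂y = -0.001606.
Head at (300, 290) = 15.75 + (+0.001048)·(285) + (-0.001606)·(95) = 15.90 m.
That is lower than the 16.18 m at OW-C, so the point is downgradient.

downgradient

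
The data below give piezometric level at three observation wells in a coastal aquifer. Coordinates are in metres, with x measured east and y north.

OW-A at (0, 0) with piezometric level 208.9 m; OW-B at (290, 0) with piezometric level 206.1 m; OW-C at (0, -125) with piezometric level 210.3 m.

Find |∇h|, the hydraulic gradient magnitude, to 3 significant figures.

0.0148

∂h/∂x = (206.1 − 208.9) / (290 − 0) = -0.009655
∂h/∂y = (210.3 − 208.9) / (-125 − 0) = -0.01120
|∇h| = √(-0.009655² + -0.01120²) = 0.01479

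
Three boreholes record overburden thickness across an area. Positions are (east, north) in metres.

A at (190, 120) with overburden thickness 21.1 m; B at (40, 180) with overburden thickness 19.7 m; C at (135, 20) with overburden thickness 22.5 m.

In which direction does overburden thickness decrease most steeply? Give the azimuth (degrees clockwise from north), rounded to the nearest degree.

349°

Three-point gradient (reference A): Δ to B = (-150, 60, -1.4), Δ to C = (-55, -100, +1.4).
∂d/∂x = +0.003060, ∂d/∂y = -0.01568 (det = 18300).
Steepest decrease is along −∇f: components (-0.003060 E, +0.01568 N).
Azimuth = atan2(-0.003060, +0.01568) = 349.0° ≈ 349°.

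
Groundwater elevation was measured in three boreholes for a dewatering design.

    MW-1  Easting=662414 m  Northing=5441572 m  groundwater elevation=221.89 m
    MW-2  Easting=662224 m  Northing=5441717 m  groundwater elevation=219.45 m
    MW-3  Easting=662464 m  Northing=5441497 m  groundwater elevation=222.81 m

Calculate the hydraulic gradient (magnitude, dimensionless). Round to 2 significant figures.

With h = a·x + b·y + c and MW-1 as origin, the differences give:
  (-190)·a + 145·b = -2.44
  50·a + (-75)·b = +0.92
Eliminate b (×(-75) and ×145, subtract): 7000·a = 49.600 → a = ∂h/∂x = +0.007086
Back-substitute: b = ∂h/∂y = -0.007543.
|∇h| = √(0.007086² + -0.007543²) = 0.01035

0.010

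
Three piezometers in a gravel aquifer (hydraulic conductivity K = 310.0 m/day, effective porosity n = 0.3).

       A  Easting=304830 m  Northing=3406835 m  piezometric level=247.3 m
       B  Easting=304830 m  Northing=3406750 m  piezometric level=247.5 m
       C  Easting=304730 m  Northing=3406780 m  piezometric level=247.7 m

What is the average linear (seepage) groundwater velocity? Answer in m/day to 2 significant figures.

Taking A as reference: B−A = (0, -85, +0.2); C−A = (-100, -55, +0.4).
Determinant of the coordinate differences = 0·(-55) − (-100)·(-85) = -8500.
∂h/∂x = [(+0.2)·(-55) − (+0.4)·(-85)] / -8500 = -0.002706
∂h/∂y = [0·(+0.4) − (-100)·(+0.2)] / -8500 = -0.002353
|∇h| = √(-0.002706² + -0.002353²) = 0.003586
Seepage velocity v = K·i/n = 310.0 × 0.003586 / 0.3 = 3.706 m/day.

3.7 m/day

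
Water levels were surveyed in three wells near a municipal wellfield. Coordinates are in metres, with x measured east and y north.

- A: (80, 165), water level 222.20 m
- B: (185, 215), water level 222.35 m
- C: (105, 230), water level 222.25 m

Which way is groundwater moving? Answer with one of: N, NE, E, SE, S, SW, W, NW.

Taking A as reference: B−A = (105, 50, +0.15); C−A = (25, 65, +0.05).
Solve a·Δx + b·Δy = Δh: det = 105·65 − 25·50 = 5575.
∂h/∂x = [(+0.15)·65 − (+0.05)·50] / 5575 = +0.001300
∂h/∂y = [105·(+0.05) − 25·(+0.15)] / 5575 = +0.0002691
Flow = −∇h = (-0.001300 east, -0.0002691 north), which points west.

W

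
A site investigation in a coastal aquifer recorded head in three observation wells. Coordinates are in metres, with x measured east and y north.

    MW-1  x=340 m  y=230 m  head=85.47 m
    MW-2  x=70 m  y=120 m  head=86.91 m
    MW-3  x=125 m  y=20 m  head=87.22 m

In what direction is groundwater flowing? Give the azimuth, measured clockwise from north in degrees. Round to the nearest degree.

034°

Taking MW-1 as reference: MW-2−MW-1 = (-270, -110, +1.44); MW-3−MW-1 = (-215, -210, +1.75).
Determinant of the coordinate differences = (-270)·(-210) − (-215)·(-110) = 33050.
∂h/∂x = [(+1.44)·(-210) − (+1.75)·(-110)] / 33050 = -0.003325
∂h/∂y = [(-270)·(+1.75) − (-215)·(+1.44)] / 33050 = -0.004929
Flow direction (−∇h) has components (+0.003325 E, +0.004929 N).
Azimuth = atan2(E, N) = atan2(+0.003325, +0.004929) = 34.0° ≈ 034°.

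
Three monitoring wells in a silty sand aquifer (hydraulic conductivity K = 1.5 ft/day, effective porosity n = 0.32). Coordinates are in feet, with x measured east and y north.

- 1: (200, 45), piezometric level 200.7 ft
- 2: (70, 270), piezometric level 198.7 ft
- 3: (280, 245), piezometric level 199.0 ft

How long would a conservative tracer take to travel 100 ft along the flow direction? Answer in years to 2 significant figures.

Three-point gradient (reference 1): Δ to 2 = (-130, 225, -2.0), Δ to 3 = (80, 200, -1.7).
∂h/∂x = +0.0003977, ∂h/∂y = -0.008659 (det = -44000).
|∇h| = √(0.0003977² + -0.008659²) = 0.008668
Seepage velocity v = K·i/n = 1.5 × 0.008668 / 0.32 = 0.04063 ft/day.
t = 100 / 0.04063 = 2461 days = 6.74 years.

6.7 years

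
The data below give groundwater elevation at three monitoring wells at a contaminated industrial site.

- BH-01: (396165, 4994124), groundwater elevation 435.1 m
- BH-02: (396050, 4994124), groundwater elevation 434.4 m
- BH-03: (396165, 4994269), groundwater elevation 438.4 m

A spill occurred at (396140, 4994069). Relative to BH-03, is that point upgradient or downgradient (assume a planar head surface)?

downgradient

∂h/∂x = (434.4 − 435.1) / (396050 − 396165) = +0.006087
∂h/∂y = (438.4 − 435.1) / (4994269 − 4994124) = +0.02276
Head at (396140, 4994069) = 435.1 + (+0.006087)·(-25) + (+0.02276)·(-55) = 433.70 m.
That is lower than the 438.4 m at BH-03, so the point is downgradient.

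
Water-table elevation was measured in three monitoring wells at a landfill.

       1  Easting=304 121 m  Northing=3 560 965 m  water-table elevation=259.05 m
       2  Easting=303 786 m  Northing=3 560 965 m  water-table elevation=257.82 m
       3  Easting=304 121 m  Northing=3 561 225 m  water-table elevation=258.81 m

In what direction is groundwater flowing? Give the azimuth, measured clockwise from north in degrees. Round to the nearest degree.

∂h/∂x = (257.82 − 259.05) / (303786 − 304121) = +0.003672
∂h/∂y = (258.81 − 259.05) / (3561225 − 3560965) = -0.0009231
Flow direction (−∇h) has components (-0.003672 E, +0.0009231 N).
Azimuth = atan2(E, N) = atan2(-0.003672, +0.0009231) = 284.1° ≈ 284°.

284°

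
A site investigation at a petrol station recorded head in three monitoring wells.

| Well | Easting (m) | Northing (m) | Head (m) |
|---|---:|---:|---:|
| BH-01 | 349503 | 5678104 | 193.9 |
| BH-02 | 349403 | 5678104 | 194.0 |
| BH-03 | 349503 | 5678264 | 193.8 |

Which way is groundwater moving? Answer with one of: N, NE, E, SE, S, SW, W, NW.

∂h/∂x = (194.0 − 193.9) / (349403 − 349503) = -0.0010000
∂h/∂y = (193.8 − 193.9) / (5678264 − 5678104) = -0.0006250
Flow = −∇h = (+0.0010000 east, +0.0006250 north), which points northeast.

NE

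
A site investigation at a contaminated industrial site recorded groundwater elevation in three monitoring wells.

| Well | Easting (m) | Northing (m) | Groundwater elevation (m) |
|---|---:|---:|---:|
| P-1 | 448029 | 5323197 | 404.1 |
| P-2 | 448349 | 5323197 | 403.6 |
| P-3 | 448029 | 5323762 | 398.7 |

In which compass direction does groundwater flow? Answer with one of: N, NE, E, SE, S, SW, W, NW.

∂h/∂x = (403.6 − 404.1) / (448349 − 448029) = -0.001563
∂h/∂y = (398.7 − 404.1) / (5323762 − 5323197) = -0.009558
Flow = −∇h = (+0.001563 east, +0.009558 north), which points north.

N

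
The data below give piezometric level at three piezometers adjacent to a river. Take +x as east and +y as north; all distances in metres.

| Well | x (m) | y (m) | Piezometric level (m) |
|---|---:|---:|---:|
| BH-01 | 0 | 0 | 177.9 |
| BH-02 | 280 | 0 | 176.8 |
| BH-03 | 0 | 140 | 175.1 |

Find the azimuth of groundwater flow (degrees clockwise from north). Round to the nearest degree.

011°

∂h/∂x = (176.8 − 177.9) / (280 − 0) = -0.003929
∂h/∂y = (175.1 − 177.9) / (140 − 0) = -0.02000
Flow direction (−∇h) has components (+0.003929 E, +0.02000 N).
Azimuth = atan2(E, N) = atan2(+0.003929, +0.02000) = 11.1° ≈ 011°.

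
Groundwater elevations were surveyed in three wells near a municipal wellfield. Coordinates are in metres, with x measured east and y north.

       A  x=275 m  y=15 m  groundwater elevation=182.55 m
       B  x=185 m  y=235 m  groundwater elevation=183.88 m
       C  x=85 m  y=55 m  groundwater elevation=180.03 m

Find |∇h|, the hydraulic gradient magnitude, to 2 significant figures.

Taking A as reference: B−A = (-90, 220, +1.33); C−A = (-190, 40, -2.52).
Determinant of the coordinate differences = (-90)·40 − (-190)·220 = 38200.
∂h/∂x = [(+1.33)·40 − (-2.52)·220] / 38200 = +0.01591
∂h/∂y = [(-90)·(-2.52) − (-190)·(+1.33)] / 38200 = +0.01255
|∇h| = √(0.01591² + 0.01255²) = 0.02026

0.020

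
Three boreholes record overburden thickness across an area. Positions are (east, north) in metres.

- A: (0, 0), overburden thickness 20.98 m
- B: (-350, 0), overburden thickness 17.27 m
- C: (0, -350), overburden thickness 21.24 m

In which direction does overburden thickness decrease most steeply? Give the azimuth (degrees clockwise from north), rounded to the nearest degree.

274°

∂d/∂x = (17.27 − 20.98) / (-350 − 0) = +0.01060
∂d/∂y = (21.24 − 20.98) / (-350 − 0) = -0.0007429
Steepest decrease is along −∇f: components (-0.01060 E, +0.0007429 N).
Azimuth = atan2(-0.01060, +0.0007429) = 274.0° ≈ 274°.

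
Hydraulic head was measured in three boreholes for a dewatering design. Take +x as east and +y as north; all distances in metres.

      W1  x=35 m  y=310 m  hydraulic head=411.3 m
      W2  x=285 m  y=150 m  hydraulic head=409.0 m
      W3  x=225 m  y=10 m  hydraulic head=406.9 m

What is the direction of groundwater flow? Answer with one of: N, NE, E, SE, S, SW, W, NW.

Three-point gradient (reference W1): Δ to W2 = (250, -160, -2.3), Δ to W3 = (190, -300, -4.4).
∂h/∂x = +0.0003139, ∂h/∂y = +0.01487 (det = -44600).
Flow = −∇h = (-0.0003139 east, -0.01487 north), which points south.

S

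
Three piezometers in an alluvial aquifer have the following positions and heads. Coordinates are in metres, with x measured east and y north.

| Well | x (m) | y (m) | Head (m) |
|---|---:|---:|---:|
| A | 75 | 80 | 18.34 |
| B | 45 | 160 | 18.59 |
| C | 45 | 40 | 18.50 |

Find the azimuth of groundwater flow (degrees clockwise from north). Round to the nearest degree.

097°

With h = a·x + b·y + c and A as origin, the differences give:
  (-30)·a + 80·b = +0.25
  (-30)·a + (-40)·b = +0.16
Eliminate b (×(-40) and ×80, subtract): 3600·a = -22.800 → a = ∂h/∂x = -0.006333
Back-substitute: b = ∂h/∂y = +0.0007500.
Flow direction (−∇h) has components (+0.006333 E, -0.0007500 N).
Azimuth = atan2(E, N) = atan2(+0.006333, -0.0007500) = 96.8° ≈ 097°.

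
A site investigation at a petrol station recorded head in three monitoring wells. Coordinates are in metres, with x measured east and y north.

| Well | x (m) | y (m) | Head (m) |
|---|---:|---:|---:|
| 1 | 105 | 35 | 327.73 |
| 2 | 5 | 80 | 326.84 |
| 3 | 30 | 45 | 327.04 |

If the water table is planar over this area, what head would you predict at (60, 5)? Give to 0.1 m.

Taking 1 as reference: 2−1 = (-100, 45, -0.89); 3−1 = (-75, 10, -0.69).
Solve a·Δx + b·Δy = Δh: det = (-100)·10 − (-75)·45 = 2375.
∂h/∂x = [(-0.89)·10 − (-0.69)·45] / 2375 = +0.009326
∂h/∂y = [(-100)·(-0.69) − (-75)·(-0.89)] / 2375 = +0.0009474
h(60, 5) = 327.73 + (+0.009326)·(-45) + (+0.0009474)·(-30) = 327.73 -0.420 -0.028 = 327.282 m.

327.3 m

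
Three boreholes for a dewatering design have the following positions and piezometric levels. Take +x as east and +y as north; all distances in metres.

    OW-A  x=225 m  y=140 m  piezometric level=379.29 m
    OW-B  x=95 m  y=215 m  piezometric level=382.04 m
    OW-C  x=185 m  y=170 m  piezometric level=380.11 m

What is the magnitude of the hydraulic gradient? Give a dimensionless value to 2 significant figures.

0.024

Three-point gradient (reference OW-A): Δ to OW-B = (-130, 75, +2.75), Δ to OW-C = (-40, 30, +0.82).
∂h/∂x = -0.02333, ∂h/∂y = -0.003778 (det = -900).
|∇h| = √(-0.02333² + -0.003778²) = 0.02363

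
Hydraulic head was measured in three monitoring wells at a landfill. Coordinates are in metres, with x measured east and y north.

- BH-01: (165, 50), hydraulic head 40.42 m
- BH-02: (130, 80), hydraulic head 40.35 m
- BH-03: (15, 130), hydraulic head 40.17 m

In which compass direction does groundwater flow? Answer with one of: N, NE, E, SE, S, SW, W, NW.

With h = a·x + b·y + c and BH-01 as origin, the differences give:
  (-35)·a + 30·b = -0.07
  (-150)·a + 80·b = -0.25
Eliminate b (×80 and ×30, subtract): 1700·a = 1.900 → a = ∂h/∂x = +0.001118
Back-substitute: b = ∂h/∂y = -0.001029.
Flow = −∇h = (-0.001118 east, +0.001029 north), which points northwest.

NW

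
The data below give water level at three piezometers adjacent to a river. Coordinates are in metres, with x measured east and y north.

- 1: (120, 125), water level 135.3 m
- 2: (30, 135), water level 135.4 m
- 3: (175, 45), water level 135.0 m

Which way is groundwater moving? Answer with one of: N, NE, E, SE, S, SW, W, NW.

Three-point gradient (reference 1): Δ to 2 = (-90, 10, +0.1), Δ to 3 = (55, -80, -0.3).
∂h/∂x = -0.0007519, ∂h/∂y = +0.003233 (det = 6650).
Flow = −∇h = (+0.0007519 east, -0.003233 north), which points south.

S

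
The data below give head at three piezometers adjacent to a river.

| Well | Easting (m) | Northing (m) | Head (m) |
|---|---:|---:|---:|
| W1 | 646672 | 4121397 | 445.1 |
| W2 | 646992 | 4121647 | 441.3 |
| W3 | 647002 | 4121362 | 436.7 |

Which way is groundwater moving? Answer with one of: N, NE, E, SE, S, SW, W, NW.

Taking W1 as reference: W2−W1 = (320, 250, -3.8); W3−W1 = (330, -35, -8.4).
Solve a·Δx + b·Δy = Δh: det = 320·(-35) − 330·250 = -93700.
∂h/∂x = [(-3.8)·(-35) − (-8.4)·250] / -93700 = -0.02383
∂h/∂y = [320·(-8.4) − 330·(-3.8)] / -93700 = +0.01530
Flow = −∇h = (+0.02383 east, -0.01530 north), which points southeast.

SE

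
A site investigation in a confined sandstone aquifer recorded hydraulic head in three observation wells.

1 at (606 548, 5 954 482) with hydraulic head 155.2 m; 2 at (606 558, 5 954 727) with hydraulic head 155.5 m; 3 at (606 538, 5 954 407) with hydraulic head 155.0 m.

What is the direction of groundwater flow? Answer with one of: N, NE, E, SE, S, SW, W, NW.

W

Differences from 1: to 2 (Δx, Δy, Δh) = (10, 245, +0.3); to 3 = (-10, -75, -0.2).
Solve a·Δx + b·Δy = Δh: det = 10·(-75) − (-10)·245 = 1700.
∂h/∂x = [(+0.3)·(-75) − (-0.2)·245] / 1700 = +0.01559
∂h/∂y = [10·(-0.2) − (-10)·(+0.3)] / 1700 = +0.0005882
Flow = −∇h = (-0.01559 east, -0.0005882 north), which points west.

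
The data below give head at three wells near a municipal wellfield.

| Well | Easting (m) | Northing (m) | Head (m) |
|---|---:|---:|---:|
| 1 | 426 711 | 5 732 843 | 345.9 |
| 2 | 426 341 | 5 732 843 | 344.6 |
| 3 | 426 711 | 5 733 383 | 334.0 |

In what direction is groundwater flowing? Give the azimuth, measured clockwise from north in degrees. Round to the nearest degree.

351°

∂h/∂x = (344.6 − 345.9) / (426341 − 426711) = +0.003514
∂h/∂y = (334.0 − 345.9) / (5733383 − 5732843) = -0.02204
Flow direction (−∇h) has components (-0.003514 E, +0.02204 N).
Azimuth = atan2(E, N) = atan2(-0.003514, +0.02204) = 350.9° ≈ 351°.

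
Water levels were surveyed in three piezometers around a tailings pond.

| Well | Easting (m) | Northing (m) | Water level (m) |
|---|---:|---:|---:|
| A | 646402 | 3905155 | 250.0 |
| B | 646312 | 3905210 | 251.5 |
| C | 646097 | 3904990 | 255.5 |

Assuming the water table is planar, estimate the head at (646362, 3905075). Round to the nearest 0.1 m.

250.8 m

Three-point gradient (reference A): Δ to B = (-90, 55, +1.5), Δ to C = (-305, -165, +5.5).
∂h/∂x = -0.01739, ∂h/∂y = -0.001186 (det = 31625).
h(646362, 3905075) = 250.0 + (-0.01739)·(-40) + (-0.001186)·(-80) = 250.0 +0.696 +0.095 = 250.791 m.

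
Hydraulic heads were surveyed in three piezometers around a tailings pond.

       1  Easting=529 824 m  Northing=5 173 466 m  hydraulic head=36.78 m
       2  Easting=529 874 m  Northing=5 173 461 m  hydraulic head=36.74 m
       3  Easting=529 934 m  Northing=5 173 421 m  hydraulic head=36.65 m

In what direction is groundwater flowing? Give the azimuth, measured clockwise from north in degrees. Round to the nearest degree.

151°

Differences from 1: to 2 (Δx, Δy, Δh) = (50, -5, -0.04); to 3 = (110, -45, -0.13).
Solve a·Δx + b·Δy = Δh: det = 50·(-45) − 110·(-5) = -1700.
∂h/∂x = [(-0.04)·(-45) − (-0.13)·(-5)] / -1700 = -0.0006765
∂h/∂y = [50·(-0.13) − 110·(-0.04)] / -1700 = +0.001235
Flow direction (−∇h) has components (+0.0006765 E, -0.001235 N).
Azimuth = atan2(E, N) = atan2(+0.0006765, -0.001235) = 151.3° ≈ 151°.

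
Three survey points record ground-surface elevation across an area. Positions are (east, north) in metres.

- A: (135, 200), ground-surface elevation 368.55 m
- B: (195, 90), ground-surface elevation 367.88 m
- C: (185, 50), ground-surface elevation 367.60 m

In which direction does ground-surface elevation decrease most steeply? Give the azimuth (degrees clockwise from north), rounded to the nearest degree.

190°

With z = a·x + b·y + c and A as origin, the differences give:
  60·a + (-110)·b = -0.67
  50·a + (-150)·b = -0.95
Eliminate b (×(-150) and ×(-110), subtract): -3500·a = -4.000 → a = ∂z/∂x = +0.001143
Back-substitute: b = ∂z/∂y = +0.006714.
Steepest decrease is along −∇f: components (-0.001143 E, -0.006714 N).
Azimuth = atan2(-0.001143, -0.006714) = 189.7° ≈ 190°.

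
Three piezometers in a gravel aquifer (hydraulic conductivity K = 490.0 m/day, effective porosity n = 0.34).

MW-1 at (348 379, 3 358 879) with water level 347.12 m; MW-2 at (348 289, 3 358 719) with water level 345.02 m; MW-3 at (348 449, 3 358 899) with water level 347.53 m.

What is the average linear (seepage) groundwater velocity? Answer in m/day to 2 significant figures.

17 m/day

Taking MW-1 as reference: MW-2−MW-1 = (-90, -160, -2.10); MW-3−MW-1 = (70, 20, +0.41).
Solve a·Δx + b·Δy = Δh: det = (-90)·20 − 70·(-160) = 9400.
∂h/∂x = [(-2.10)·20 − (+0.41)·(-160)] / 9400 = +0.002511
∂h/∂y = [(-90)·(+0.41) − 70·(-2.10)] / 9400 = +0.01171
|∇h| = √(0.002511² + 0.01171²) = 0.01198
Seepage velocity v = K·i/n = 490.0 × 0.01198 / 0.34 = 17.27 m/day.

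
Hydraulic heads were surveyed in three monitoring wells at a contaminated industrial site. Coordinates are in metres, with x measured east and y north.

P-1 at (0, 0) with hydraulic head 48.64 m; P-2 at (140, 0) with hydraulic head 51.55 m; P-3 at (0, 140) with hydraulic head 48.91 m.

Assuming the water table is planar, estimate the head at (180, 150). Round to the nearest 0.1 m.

52.7 m

∂h/∂x = (51.55 − 48.64) / (140 − 0) = +0.02079
∂h/∂y = (48.91 − 48.64) / (140 − 0) = +0.001929
h(180, 150) = 48.64 + (+0.02079)·(180) + (+0.001929)·(150) = 48.64 +3.741 +0.289 = 52.671 m.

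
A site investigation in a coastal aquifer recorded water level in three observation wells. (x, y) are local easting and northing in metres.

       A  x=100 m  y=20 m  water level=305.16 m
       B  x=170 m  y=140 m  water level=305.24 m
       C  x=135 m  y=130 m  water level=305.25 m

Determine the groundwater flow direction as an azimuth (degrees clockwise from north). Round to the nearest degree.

150°

Differences from A: to B (Δx, Δy, Δh) = (70, 120, +0.08); to C = (35, 110, +0.09).
Solve a·Δx + b·Δy = Δh: det = 70·110 − 35·120 = 3500.
∂h/∂x = [(+0.08)·110 − (+0.09)·120] / 3500 = -0.0005714
∂h/∂y = [70·(+0.09) − 35·(+0.08)] / 3500 = +0.0010000
Flow direction (−∇h) has components (+0.0005714 E, -0.0010000 N).
Azimuth = atan2(E, N) = atan2(+0.0005714, -0.0010000) = 150.3° ≈ 150°.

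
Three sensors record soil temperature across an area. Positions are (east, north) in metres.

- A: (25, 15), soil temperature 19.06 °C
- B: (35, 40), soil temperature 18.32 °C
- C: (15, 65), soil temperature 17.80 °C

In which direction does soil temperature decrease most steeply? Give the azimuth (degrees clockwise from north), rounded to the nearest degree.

Taking A as reference: B−A = (10, 25, -0.74); C−A = (-10, 50, -1.26).
Determinant of the coordinate differences = 10·50 − (-10)·25 = 750.
∂T/∂x = [(-0.74)·50 − (-1.26)·25] / 750 = -0.007333
∂T/∂y = [10·(-1.26) − (-10)·(-0.74)] / 750 = -0.02667
Steepest decrease is along −∇f: components (+0.007333 E, +0.02667 N).
Azimuth = atan2(+0.007333, +0.02667) = 15.4° ≈ 015°.

015°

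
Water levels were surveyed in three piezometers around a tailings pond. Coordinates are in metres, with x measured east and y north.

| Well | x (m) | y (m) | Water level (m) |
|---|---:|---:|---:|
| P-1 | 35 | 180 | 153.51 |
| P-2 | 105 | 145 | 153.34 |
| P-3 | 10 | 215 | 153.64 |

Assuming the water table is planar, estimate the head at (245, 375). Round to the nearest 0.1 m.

153.9 m

Differences from P-1: to P-2 (Δx, Δy, Δh) = (70, -35, -0.17); to P-3 = (-25, 35, +0.13).
Determinant of the coordinate differences = 70·35 − (-25)·(-35) = 1575.
∂h/∂x = [(-0.17)·35 − (+0.13)·(-35)] / 1575 = -0.0008889
∂h/∂y = [70·(+0.13) − (-25)·(-0.17)] / 1575 = +0.003079
h(245, 375) = 153.51 + (-0.0008889)·(210) + (+0.003079)·(195) = 153.51 -0.187 +0.600 = 153.924 m.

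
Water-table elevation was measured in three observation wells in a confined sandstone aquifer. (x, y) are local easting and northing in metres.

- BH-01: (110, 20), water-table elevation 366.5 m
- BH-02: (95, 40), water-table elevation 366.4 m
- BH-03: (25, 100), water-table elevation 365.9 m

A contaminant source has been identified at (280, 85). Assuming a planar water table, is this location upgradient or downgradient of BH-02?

Taking BH-01 as reference: BH-02−BH-01 = (-15, 20, -0.1); BH-03−BH-01 = (-85, 80, -0.6).
Solve a·Δx + b·Δy = Δh: det = (-15)·80 − (-85)·20 = 500.
∂h/∂x = [(-0.1)·80 − (-0.6)·20] / 500 = +0.008000
∂h/∂y = [(-15)·(-0.6) − (-85)·(-0.1)] / 500 = +0.0010000
Head at (280, 85) = 366.5 + (+0.008000)·(170) + (+0.0010000)·(65) = 367.92 m.
That is higher than the 366.4 m at BH-02, so the point is upgradient.

upgradient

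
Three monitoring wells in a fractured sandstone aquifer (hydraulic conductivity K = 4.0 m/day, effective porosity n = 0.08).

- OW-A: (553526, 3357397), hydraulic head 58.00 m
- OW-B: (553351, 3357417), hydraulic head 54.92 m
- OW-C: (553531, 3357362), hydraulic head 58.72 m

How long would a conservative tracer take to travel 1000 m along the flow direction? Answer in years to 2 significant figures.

2.3 years

Taking OW-A as reference: OW-B−OW-A = (-175, 20, -3.08); OW-C−OW-A = (5, -35, +0.72).
Determinant of the coordinate differences = (-175)·(-35) − 5·20 = 6025.
∂h/∂x = [(-3.08)·(-35) − (+0.72)·20] / 6025 = +0.01550
∂h/∂y = [(-175)·(+0.72) − 5·(-3.08)] / 6025 = -0.01836
|∇h| = √(0.01550² + -0.01836²) = 0.02403
Seepage velocity v = K·i/n = 4.0 × 0.02403 / 0.08 = 1.202 m/day.
t = 1000 / 1.202 = 831.9 days = 2.28 years.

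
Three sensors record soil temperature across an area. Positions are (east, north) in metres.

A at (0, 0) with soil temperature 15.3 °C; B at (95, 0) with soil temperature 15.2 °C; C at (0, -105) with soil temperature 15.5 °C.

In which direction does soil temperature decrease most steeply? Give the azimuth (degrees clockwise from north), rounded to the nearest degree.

∂T/∂x = (15.2 − 15.3) / (95 − 0) = -0.001053
∂T/∂y = (15.5 − 15.3) / (-105 − 0) = -0.001905
Steepest decrease is along −∇f: components (+0.001053 E, +0.001905 N).
Azimuth = atan2(+0.001053, +0.001905) = 28.9° ≈ 029°.

029°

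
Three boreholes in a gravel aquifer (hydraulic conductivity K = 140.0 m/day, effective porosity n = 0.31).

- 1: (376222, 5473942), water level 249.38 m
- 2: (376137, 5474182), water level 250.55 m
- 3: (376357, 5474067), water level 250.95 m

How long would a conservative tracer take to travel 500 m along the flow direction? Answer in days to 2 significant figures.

130 days

With h = a·x + b·y + c and 1 as origin, the differences give:
  (-85)·a + 240·b = +1.17
  135·a + 125·b = +1.57
Eliminate b (×125 and ×240, subtract): -43025·a = -230.550 → a = ∂h/∂x = +0.005359
Back-substitute: b = ∂h/∂y = +0.006773.
|∇h| = √(0.005359² + 0.006773²) = 0.008637
Seepage velocity v = K·i/n = 140.0 × 0.008637 / 0.31 = 3.901 m/day.
t = 500 / 3.901 = 128.2 days.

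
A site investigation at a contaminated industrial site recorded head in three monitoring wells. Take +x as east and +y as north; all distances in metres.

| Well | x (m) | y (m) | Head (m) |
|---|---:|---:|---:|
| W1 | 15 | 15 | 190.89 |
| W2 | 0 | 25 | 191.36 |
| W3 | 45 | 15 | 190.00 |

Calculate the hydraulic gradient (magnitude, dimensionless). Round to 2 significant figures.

Taking W1 as reference: W2−W1 = (-15, 10, +0.47); W3−W1 = (30, 0, -0.89).
Solve a·Δx + b·Δy = Δh: det = (-15)·0 − 30·10 = -300.
∂h/∂x = [(+0.47)·0 − (-0.89)·10] / -300 = -0.02967
∂h/∂y = [(-15)·(-0.89) − 30·(+0.47)] / -300 = +0.002500
|∇h| = √(-0.02967² + 0.002500²) = 0.02978

0.030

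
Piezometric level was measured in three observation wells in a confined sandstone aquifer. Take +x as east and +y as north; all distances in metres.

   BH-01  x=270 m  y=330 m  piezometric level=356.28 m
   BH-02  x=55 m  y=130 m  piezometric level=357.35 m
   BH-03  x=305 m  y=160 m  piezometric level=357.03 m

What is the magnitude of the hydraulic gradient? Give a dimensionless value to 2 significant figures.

Three-point gradient (reference BH-01): Δ to BH-02 = (-215, -200, +1.07), Δ to BH-03 = (35, -170, +0.75).
∂h/∂x = -0.0007325, ∂h/∂y = -0.004563 (det = 43550).
|∇h| = √(-0.0007325² + -0.004563²) = 0.004621

0.0046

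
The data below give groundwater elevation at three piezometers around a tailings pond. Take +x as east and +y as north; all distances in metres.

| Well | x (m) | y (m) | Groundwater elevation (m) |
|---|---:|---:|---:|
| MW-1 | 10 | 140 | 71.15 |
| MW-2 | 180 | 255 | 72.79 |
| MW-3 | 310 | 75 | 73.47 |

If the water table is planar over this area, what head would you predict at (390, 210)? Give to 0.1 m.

With h = a·x + b·y + c and MW-1 as origin, the differences give:
  170·a + 115·b = +1.64
  300·a + (-65)·b = +2.32
Eliminate b (×(-65) and ×115, subtract): -45550·a = -373.400 → a = ∂h/∂x = +0.008198
Back-substitute: b = ∂h/∂y = +0.002143.
h(390, 210) = 71.15 + (+0.008198)·(380) + (+0.002143)·(70) = 71.15 +3.115 +0.150 = 74.415 m.

74.4 m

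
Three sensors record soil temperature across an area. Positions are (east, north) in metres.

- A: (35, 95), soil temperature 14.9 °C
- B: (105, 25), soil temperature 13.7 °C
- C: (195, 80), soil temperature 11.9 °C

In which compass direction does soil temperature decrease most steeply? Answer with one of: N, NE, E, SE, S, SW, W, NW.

Three-point gradient (reference A): Δ to B = (70, -70, -1.2), Δ to C = (160, -15, -3.0).
∂T/∂x = -0.01892, ∂T/∂y = -0.001773 (det = 10150).
Steepest decrease is along −∇f = (+0.01892 E, +0.001773 N) → east.

E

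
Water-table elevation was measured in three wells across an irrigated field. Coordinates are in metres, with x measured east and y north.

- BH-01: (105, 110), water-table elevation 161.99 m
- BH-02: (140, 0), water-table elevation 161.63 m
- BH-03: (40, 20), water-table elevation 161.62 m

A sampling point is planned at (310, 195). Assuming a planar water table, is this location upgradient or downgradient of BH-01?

upgradient

Taking BH-01 as reference: BH-02−BH-01 = (35, -110, -0.36); BH-03−BH-01 = (-65, -90, -0.37).
Solve a·Δx + b·Δy = Δh: det = 35·(-90) − (-65)·(-110) = -10300.
∂h/∂x = [(-0.36)·(-90) − (-0.37)·(-110)] / -10300 = +0.0008058
∂h/∂y = [35·(-0.37) − (-65)·(-0.36)] / -10300 = +0.003529
Head at (310, 195) = 161.99 + (+0.0008058)·(205) + (+0.003529)·(85) = 162.46 m.
That is higher than the 161.99 m at BH-01, so the point is upgradient.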